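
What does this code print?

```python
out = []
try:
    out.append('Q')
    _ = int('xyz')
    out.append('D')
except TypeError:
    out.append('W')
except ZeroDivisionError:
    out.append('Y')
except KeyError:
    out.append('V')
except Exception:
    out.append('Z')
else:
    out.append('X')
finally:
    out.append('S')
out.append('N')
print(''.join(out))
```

Execution trace: 'Q' (try body) → 'Z' (except Exception) → 'S' (finally) → 'N' (after the try/except). Output: QZSN

Answer: QZSN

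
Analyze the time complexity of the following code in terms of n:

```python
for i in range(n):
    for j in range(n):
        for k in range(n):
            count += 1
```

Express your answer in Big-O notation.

This is Triple nested loop. Time complexity: O(n³).

Answer: O(n³)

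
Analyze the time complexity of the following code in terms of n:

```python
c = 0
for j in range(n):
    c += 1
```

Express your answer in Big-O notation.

Each loop level contributes: n. Multiplying the contributions gives O(n).

Answer: O(n)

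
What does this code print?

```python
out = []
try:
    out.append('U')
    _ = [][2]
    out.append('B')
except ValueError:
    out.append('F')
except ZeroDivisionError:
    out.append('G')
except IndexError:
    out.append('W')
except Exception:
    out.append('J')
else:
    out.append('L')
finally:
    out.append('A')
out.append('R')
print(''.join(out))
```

Execution trace: 'U' (try body) → 'W' (except IndexError) → 'A' (finally) → 'R' (after the try/except). Output: UWAR

Answer: UWAR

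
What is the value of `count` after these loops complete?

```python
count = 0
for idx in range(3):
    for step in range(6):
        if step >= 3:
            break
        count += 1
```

Inner breaks at 3, outer runs 3 times
`count` takes the values: 0 → 1 → 2 → 3 → 4 → 5 → 6 → 7 → 8 → 9

Answer: 9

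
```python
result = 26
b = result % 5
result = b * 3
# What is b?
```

Trace:
`result = 26` → result = 26
`b = result % 5` → b = 1
`result = b * 3` → result = 3
So b = 1

Answer: 1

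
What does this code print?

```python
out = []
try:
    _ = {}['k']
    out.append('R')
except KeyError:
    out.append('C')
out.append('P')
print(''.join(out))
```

Execution trace: 'C' (except KeyError) → 'P' (after the try/except). Output: CP

Answer: CP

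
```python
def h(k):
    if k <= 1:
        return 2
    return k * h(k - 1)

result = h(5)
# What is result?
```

h(5) = 5 * 4 * 3 * 2 * 2 = 240

Answer: 240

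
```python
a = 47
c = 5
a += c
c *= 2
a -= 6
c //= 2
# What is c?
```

Trace:
`a = 47` → a = 47
`c = 5` → c = 5
`a += c` → a = 52
`c *= 2` → c = 10
`a -= 6` → a = 46
`c //= 2` → c = 5
So c = 5

Answer: 5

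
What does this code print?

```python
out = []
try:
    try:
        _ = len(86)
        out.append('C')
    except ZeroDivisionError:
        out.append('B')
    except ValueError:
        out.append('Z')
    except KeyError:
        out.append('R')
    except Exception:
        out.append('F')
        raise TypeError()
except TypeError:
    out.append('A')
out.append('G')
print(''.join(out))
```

Execution trace: 'F' (inner except Exception) → 'A' (outer except TypeError) → 'G' (after the try/except). Output: FAG

Answer: FAG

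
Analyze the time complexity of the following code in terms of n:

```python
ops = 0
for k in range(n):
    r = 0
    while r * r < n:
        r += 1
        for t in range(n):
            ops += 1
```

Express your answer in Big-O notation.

Each loop level contributes: n × √n × n. Multiplying the contributions gives O(n^2√n).

Answer: O(n^2√n)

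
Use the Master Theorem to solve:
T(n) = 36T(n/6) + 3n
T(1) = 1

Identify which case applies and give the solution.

a=36, b=6, f(n)=3n. log_6(36) = 2. Since c=1 < 2, Case 1 applies: T(n) = Θ(n^log_b(a)) = O(n^2).

Answer: O(n^2) - Case 1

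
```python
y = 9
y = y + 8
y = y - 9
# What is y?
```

Trace:
`y = 9` → y = 9
`y = y + 8` → y = 17
`y = y - 9` → y = 8
So y = 8

Answer: 8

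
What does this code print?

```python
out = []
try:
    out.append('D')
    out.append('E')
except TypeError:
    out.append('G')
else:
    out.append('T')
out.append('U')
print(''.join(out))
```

Execution trace: 'D' (try body) → 'E' (try body, no exception) → 'T' (else) → 'U' (after the try/except). Output: DETU

Answer: DETU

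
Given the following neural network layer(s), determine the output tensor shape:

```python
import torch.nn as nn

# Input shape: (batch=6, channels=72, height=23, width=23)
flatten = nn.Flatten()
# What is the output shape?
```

Input: (6, 72, 23, 23) -> Output: (6, 38088)

Answer: (6, 38088)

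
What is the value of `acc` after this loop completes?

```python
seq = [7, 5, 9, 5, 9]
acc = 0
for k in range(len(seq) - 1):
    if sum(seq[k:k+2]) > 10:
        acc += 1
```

Count windows with sum > 10
`acc` takes the values: 0 → 1 → 2 → 3 → 4

Answer: 4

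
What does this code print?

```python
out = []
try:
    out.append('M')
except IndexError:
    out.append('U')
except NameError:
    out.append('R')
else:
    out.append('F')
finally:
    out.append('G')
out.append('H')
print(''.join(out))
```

Execution trace: 'M' (try body, no exception) → 'F' (else) → 'G' (finally) → 'H' (after the try/except). Output: MFGH

Answer: MFGH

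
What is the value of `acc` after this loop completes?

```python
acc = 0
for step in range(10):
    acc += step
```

Sum of 0 to 9 = 45
`acc` takes the values: 0 → 1 → 3 → 6 → 10 → 15 → 21 → 28 → 36 → 45

Answer: 45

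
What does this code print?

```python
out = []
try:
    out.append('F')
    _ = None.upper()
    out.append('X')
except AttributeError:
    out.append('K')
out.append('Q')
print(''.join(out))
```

Execution trace: 'F' (try body) → 'K' (except AttributeError) → 'Q' (after the try/except). Output: FKQ

Answer: FKQ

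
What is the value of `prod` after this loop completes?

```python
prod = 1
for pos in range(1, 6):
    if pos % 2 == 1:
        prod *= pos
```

Product of odd numbers 1 to 5
`prod` takes the values: 1 → 3 → 15

Answer: 15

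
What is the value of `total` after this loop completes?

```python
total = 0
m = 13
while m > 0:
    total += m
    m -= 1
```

Sum 13 down to 1
`total` takes the values: 0 → 13 → 25 → 36 → 46 → 55 → 63 → 70 → 76 → 81 → 85 → 88 → 90 → 91

Answer: 91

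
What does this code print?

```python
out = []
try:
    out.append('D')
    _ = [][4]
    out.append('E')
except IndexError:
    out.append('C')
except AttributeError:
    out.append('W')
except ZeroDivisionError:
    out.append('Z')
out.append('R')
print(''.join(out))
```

Execution trace: 'D' (try body) → 'C' (except IndexError) → 'R' (after the try/except). Output: DCR

Answer: DCR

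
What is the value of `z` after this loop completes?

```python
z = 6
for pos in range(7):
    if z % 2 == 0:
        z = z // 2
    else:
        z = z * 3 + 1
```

Collatz-style transformation from 6
`z` takes the values: 6 → 3 → 10 → 5 → 16 → 8 → 4 → 2

Answer: 2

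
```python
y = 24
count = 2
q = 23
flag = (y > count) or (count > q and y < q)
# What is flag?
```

Trace:
`y = 24` → y = 24
`count = 2` → count = 2
`q = 23` → q = 23
`flag = (y > count) or (count > q and y < q)` → flag = True
So flag = True

Answer: True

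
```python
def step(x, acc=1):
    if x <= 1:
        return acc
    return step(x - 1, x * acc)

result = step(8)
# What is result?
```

Accumulator trace (n, acc): (8, 1) -> (7, 8) -> (6, 56) -> (5, 336) -> (4, 1680) -> (3, 6720) -> (2, 20160) -> (1, 40320) -> return 40320

Answer: 40320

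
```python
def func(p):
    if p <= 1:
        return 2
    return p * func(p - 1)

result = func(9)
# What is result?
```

func(9) = 9 * 8 * 7 * 6 * 5 * 4 * 3 * 2 * 2 = 725760

Answer: 725760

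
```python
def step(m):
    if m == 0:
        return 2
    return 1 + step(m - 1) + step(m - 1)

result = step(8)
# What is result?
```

step(m) = 1 + 2·step(m-1), step(0)=2. Closed form: (2+1)·2^8 - 1 = 767.

Answer: 767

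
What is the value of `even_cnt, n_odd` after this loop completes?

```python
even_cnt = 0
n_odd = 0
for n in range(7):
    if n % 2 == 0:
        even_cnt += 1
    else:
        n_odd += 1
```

Count evens and odds in range(7)
`even_cnt, n_odd` takes the values: (0, 0) → (1, 0) → (1, 1) → (2, 1) → (2, 2) → (3, 2) → (3, 3) → (4, 3)

Answer: 4, 3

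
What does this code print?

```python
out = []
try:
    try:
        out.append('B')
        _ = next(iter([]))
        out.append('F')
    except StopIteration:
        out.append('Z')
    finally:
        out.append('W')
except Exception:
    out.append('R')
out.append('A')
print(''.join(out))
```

Execution trace: 'B' (inner try body) → 'Z' (inner except StopIteration) → 'W' (inner finally) → 'A' (after the try/except). Output: BZWA

Answer: BZWA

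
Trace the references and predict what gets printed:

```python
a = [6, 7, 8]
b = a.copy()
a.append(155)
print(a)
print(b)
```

Key concept: list.copy() creates independent copy.
Step by step:
`a = [6, 7, 8]` → a = [6, 7, 8]
`b = a.copy()` → b = [6, 7, 8]
`a.append(155)` → a = [6, 7, 8, 155]
`print(a)` → prints [6, 7, 8, 155]
`print(b)` → prints [6, 7, 8]

Answer:
[6, 7, 8, 155]
[6, 7, 8]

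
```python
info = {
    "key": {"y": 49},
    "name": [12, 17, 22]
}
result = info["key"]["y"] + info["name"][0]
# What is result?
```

Trace:
`info = { ...` → info = {'key': {'y': 49}, 'name': [12, 17, 22]}
`result = info["key"]["y"] + info["name"][0]` → result = 61
So result = 61

Answer: 61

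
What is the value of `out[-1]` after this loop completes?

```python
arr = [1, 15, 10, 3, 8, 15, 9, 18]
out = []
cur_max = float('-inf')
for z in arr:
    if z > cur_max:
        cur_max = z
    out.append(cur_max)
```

Running max ends at 18
`out` takes the values: [] → [1] → [1, 15] → [1, 15, 15] → [1, 15, 15, 15] → [1, 15, 15, 15, 15] → [1, 15, 15, 15, 15, 15] → [1, 15, 15, 15, 15, 15, 15] → [1, 15, 15, 15, 15, 15, 15, 18]
So `out[-1]` = 18

Answer: 18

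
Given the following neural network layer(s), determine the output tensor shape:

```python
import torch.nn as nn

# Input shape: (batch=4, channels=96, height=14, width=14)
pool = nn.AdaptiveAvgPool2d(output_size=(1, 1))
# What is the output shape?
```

Input: (4, 96, 14, 14) -> Output: (4, 96, 1, 1)

Answer: (4, 96, 1, 1)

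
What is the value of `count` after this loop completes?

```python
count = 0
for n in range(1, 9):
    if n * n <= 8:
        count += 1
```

Count numbers where n² ≤ 8
`count` takes the values: 0 → 1 → 2

Answer: 2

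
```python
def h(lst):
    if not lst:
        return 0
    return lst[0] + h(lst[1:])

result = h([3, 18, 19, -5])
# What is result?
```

3 + 18 + 19 + (-5) + 0 = 35

Answer: 35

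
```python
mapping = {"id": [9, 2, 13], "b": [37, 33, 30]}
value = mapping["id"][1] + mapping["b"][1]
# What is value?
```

Trace:
`mapping = {"id": [9, 2, 13], "b": [37, 33, 30]}` → mapping = {'id': [9, 2, 13], 'b': [37, 33, 30]}
`value = mapping["id"][1] + mapping["b"][1]` → value = 35
So value = 35

Answer: 35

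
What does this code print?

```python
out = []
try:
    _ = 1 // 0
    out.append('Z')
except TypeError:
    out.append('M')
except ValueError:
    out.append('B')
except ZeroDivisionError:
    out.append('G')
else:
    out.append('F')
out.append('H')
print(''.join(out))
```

Execution trace: 'G' (except ZeroDivisionError) → 'H' (after the try/except). Output: GH

Answer: GH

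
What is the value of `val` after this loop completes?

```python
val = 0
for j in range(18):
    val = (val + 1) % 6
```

Increment mod 6, 18 times = 0
`val` takes the values: 0 → 1 → 2 → 3 → 4 → 5 → 0 → 1 → 2 → 3 → 4 → 5 → 0 → 1 → 2 → 3 → 4 → 5 → 0

Answer: 0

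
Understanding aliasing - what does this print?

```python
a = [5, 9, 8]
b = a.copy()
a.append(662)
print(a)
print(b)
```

Key concept: list.copy() creates independent copy.
Step by step:
`a = [5, 9, 8]` → a = [5, 9, 8]
`b = a.copy()` → b = [5, 9, 8]
`a.append(662)` → a = [5, 9, 8, 662]
`print(a)` → prints [5, 9, 8, 662]
`print(b)` → prints [5, 9, 8]

Answer:
[5, 9, 8, 662]
[5, 9, 8]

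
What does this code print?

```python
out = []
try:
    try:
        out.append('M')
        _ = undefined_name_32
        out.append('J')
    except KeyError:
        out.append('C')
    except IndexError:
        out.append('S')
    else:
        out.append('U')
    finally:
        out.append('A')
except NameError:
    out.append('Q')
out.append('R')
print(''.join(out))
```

Execution trace: 'M' (try body) → 'A' (finally) → 'Q' (outer except NameError) → 'R' (after the try/except). Output: MAQR

Answer: MAQR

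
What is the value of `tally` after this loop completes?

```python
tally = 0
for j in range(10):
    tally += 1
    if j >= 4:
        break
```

Loop breaks when j reaches 4, tally is 5
`tally` takes the values: 0 → 1 → 2 → 3 → 4 → 5

Answer: 5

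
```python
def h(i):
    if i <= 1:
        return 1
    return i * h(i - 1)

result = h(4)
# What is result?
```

h(4) = 4 * 3 * 2 * 1 = 24

Answer: 24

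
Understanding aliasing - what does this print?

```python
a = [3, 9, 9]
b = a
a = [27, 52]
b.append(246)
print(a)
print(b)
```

Key concept: rebinding vs mutation: a is rebound to a new list, b still points at the original.
Step by step:
`a = [3, 9, 9]` → a = [3, 9, 9]
`b = a` → b = [3, 9, 9] (same object as a)
`a = [27, 52]` → a = [27, 52]
`b.append(246)` → b = [3, 9, 9, 246]
`print(a)` → prints [27, 52]
`print(b)` → prints [3, 9, 9, 246]

Answer:
[27, 52]
[3, 9, 9, 246]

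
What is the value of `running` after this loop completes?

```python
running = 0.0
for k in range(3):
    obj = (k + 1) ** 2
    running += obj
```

Sum of squared losses 1² + 2² + ... + 3²
`running` takes the values: 0.0 → 1.0 → 5.0 → 14.0

Answer: 14.0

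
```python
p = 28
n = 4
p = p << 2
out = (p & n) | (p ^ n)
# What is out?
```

Trace:
`p = 28` → p = 28
`n = 4` → n = 4
`p = p << 2` → p = 112
`out = (p & n) | (p ^ n)` → out = 116
So out = 116

Answer: 116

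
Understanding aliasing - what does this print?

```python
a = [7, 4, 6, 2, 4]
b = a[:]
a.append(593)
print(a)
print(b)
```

Key concept: slice [:] creates copy.
Step by step:
`a = [7, 4, 6, 2, 4]` → a = [7, 4, 6, 2, 4]
`b = a[:]` → b = [7, 4, 6, 2, 4]
`a.append(593)` → a = [7, 4, 6, 2, 4, 593]
`print(a)` → prints [7, 4, 6, 2, 4, 593]
`print(b)` → prints [7, 4, 6, 2, 4]

Answer:
[7, 4, 6, 2, 4, 593]
[7, 4, 6, 2, 4]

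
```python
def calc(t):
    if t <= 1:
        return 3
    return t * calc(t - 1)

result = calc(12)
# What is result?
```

calc(12) = 12 * 11 * 10 * 9 * 8 * 7 * 6 * 5 * 4 * 3 * 2 * 3 = 1437004800

Answer: 1437004800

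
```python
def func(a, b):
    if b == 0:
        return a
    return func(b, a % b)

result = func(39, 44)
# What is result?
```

func(39, 44) -> func(44, 39) -> func(39, 5) -> func(5, 4) -> func(4, 1) -> func(1, 0) -> 1

Answer: 1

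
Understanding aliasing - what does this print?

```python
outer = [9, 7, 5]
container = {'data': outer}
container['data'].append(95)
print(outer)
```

Key concept: dict holds reference to list.
Step by step:
`outer = [9, 7, 5]` → outer = [9, 7, 5]
`container = {'data': outer}` → container = {'data': [9, 7, 5]}
`container['data'].append(95)` → outer = [9, 7, 5, 95]; container = {'data': [9, 7, 5, 95]}
`print(outer)` → prints [9, 7, 5, 95]

Answer: [9, 7, 5, 95]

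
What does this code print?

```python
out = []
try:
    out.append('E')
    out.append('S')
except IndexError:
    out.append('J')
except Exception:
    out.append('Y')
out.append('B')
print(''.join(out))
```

Execution trace: 'E' (try body) → 'S' (try body, no exception) → 'B' (after the try/except). Output: ESB

Answer: ESB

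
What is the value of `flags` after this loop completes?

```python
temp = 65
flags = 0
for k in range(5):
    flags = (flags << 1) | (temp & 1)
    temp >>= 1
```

Reverse lowest 5 bits of 65
`flags` takes the values: 0 → 1 → 2 → 4 → 8 → 16

Answer: 16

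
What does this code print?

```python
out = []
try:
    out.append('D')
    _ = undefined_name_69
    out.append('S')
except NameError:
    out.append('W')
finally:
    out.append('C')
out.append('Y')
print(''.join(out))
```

Execution trace: 'D' (try body) → 'W' (except NameError) → 'C' (finally) → 'Y' (after the try/except). Output: DWCY

Answer: DWCY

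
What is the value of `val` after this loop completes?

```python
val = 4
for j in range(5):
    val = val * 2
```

Multiply by 2, 5 times: 4 * 2^5 = 128
`val` takes the values: 4 → 8 → 16 → 32 → 64 → 128

Answer: 128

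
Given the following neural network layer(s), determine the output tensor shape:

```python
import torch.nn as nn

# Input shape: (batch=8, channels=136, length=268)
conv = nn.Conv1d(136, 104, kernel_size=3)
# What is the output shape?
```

Input: (8, 136, 268) -> Output: (8, 104, 266)

Answer: (8, 104, 266)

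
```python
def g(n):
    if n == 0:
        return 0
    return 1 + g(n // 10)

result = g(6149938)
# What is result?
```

Count of digits of 6149938: 7

Answer: 7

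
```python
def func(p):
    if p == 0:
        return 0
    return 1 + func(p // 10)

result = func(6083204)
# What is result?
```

Count of digits of 6083204: 7

Answer: 7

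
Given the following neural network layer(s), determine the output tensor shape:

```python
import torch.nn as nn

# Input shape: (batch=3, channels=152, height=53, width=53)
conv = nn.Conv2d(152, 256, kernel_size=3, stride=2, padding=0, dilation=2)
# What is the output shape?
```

Input: (3, 152, 53, 53) -> Output: (3, 256, 25, 25)

Answer: (3, 256, 25, 25)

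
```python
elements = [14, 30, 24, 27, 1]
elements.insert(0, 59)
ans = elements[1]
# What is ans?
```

Trace:
`elements = [14, 30, 24, 27, 1]` → elements = [14, 30, 24, 27, 1]
`elements.insert(0, 59)` → elements = [59, 14, 30, 24, 27, 1]
`ans = elements[1]` → ans = 14
So ans = 14

Answer: 14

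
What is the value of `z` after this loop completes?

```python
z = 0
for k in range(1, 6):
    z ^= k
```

XOR of 1 to 5
`z` takes the values: 0 → 1 → 3 → 0 → 4 → 1

Answer: 1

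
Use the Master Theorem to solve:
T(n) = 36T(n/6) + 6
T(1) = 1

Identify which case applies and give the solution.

a=36, b=6, f(n)=6. log_6(36) = 2. Since c=0 < 2, Case 1 applies: T(n) = Θ(n^log_b(a)) = O(n^2).

Answer: O(n^2) - Case 1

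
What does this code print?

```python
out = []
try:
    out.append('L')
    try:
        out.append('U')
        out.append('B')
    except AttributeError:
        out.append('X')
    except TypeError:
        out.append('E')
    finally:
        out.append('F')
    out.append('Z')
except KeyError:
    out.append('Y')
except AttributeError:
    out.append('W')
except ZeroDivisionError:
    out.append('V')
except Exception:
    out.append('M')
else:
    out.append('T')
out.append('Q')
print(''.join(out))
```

Execution trace: 'L' (try body) → 'U' (inner try body) → 'B' (inner try body, no exception) → 'F' (inner finally) → 'Z' (try body, no exception) → 'T' (else) → 'Q' (after the try/except). Output: LUBFZTQ

Answer: LUBFZTQ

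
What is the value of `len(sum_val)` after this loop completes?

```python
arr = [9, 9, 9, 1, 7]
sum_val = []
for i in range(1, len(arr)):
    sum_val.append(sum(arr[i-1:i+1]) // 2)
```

Number of 2-element averages
`sum_val` takes the values: [] → [9] → [9, 9] → [9, 9, 5] → [9, 9, 5, 4]
So `len(sum_val)` = 4

Answer: 4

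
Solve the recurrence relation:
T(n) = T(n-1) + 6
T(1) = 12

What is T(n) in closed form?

Unrolling: T(n) = T(1) + 6·(n-1) = 12 + 6(n-1) = 6n + 6.

Answer: T(n) = 6n + 6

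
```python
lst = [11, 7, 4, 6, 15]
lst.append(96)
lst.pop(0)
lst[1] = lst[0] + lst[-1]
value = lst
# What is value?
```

Trace:
`lst = [11, 7, 4, 6, 15]` → lst = [11, 7, 4, 6, 15]
`lst.append(96)` → lst = [11, 7, 4, 6, 15, 96]
`lst.pop(0)` → lst = [7, 4, 6, 15, 96]
`lst[1] = lst[0] + lst[-1]` → lst = [7, 103, 6, 15, 96]
`value = lst` → value = [7, 103, 6, 15, 96]
So value = [7, 103, 6, 15, 96]

Answer: [7, 103, 6, 15, 96]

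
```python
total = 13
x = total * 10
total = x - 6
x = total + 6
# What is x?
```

Trace:
`total = 13` → total = 13
`x = total * 10` → x = 130
`total = x - 6` → total = 124
`x = total + 6` → x = 130
So x = 130

Answer: 130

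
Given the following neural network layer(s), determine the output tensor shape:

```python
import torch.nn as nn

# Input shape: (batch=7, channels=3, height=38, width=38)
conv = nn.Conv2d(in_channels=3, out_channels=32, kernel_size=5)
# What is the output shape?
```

Input: (7, 3, 38, 38) -> Output: (7, 32, 34, 34)

Answer: (7, 32, 34, 34)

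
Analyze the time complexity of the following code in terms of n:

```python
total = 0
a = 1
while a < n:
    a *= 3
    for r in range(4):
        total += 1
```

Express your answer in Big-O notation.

Each loop level contributes: log n × 1. Multiplying the contributions gives O(log n).

Answer: O(log n)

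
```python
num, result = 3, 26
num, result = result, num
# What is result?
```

Trace:
`num, result = 3, 26` → num = 3; result = 26
`num, result = result, num` → num = 26; result = 3
So result = 3

Answer: 3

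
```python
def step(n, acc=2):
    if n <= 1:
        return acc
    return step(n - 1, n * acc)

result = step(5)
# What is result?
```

Accumulator trace (n, acc): (5, 2) -> (4, 10) -> (3, 40) -> (2, 120) -> (1, 240) -> return 240

Answer: 240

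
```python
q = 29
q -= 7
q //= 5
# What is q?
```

Trace:
`q = 29` → q = 29
`q -= 7` → q = 22
`q //= 5` → q = 4
So q = 4

Answer: 4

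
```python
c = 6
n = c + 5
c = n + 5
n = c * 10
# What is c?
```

Trace:
`c = 6` → c = 6
`n = c + 5` → n = 11
`c = n + 5` → c = 16
`n = c * 10` → n = 160
So c = 16

Answer: 16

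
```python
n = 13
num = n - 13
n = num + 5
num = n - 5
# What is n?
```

Trace:
`n = 13` → n = 13
`num = n - 13` → num = 0
`n = num + 5` → n = 5
`num = n - 5` → num = 0
So n = 5

Answer: 5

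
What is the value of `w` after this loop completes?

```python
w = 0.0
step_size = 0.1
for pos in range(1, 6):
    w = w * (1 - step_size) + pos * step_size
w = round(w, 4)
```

Moving average with lr=0.1
`w` takes the values: 0.0 → 0.1 → 0.29 → 0.561 → 0.9049 → 1.31441 → 1.3144

Answer: 1.3144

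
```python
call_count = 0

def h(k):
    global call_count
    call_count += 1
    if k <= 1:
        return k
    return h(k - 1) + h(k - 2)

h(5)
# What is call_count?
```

Calls(k) = 1 + Calls(k-1) + Calls(k-2); Calls(0)=Calls(1)=1. For k=5 this gives 15.

Answer: 15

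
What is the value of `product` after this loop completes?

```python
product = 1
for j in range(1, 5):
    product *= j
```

4! = 24
`product` takes the values: 1 → 2 → 6 → 24

Answer: 24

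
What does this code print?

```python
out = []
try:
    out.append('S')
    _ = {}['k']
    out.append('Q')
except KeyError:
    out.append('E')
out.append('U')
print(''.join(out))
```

Execution trace: 'S' (try body) → 'E' (except KeyError) → 'U' (after the try/except). Output: SEU

Answer: SEU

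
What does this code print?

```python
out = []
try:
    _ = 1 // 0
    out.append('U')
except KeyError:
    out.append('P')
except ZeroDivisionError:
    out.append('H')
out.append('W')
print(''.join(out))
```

Execution trace: 'H' (except ZeroDivisionError) → 'W' (after the try/except). Output: HW

Answer: HW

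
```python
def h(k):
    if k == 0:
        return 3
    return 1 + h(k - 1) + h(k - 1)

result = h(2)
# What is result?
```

h(k) = 1 + 2·h(k-1), h(0)=3. Closed form: (3+1)·2^2 - 1 = 15.

Answer: 15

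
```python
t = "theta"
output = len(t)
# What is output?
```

Trace:
`t = "theta"` → t = 'theta'
`output = len(t)` → output = 5
So output = 5

Answer: 5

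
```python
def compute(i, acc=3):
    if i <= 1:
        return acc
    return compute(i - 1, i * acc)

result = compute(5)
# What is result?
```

Accumulator trace (n, acc): (5, 3) -> (4, 15) -> (3, 60) -> (2, 180) -> (1, 360) -> return 360

Answer: 360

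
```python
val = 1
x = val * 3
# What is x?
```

Trace:
`val = 1` → val = 1
`x = val * 3` → x = 3
So x = 3

Answer: 3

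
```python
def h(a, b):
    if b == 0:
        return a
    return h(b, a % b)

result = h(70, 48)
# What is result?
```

h(70, 48) -> h(48, 22) -> h(22, 4) -> h(4, 2) -> h(2, 0) -> 2

Answer: 2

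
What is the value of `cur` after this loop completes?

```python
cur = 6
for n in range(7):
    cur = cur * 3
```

Multiply by 3, 7 times: 6 * 3^7 = 13122
`cur` takes the values: 6 → 18 → 54 → 162 → 486 → 1458 → 4374 → 13122

Answer: 13122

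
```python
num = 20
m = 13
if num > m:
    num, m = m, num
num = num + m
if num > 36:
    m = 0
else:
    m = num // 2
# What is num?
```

Trace:
`num = 20` → num = 20
`m = 13` → m = 13
`if num > m: ...` → num > m is True → num = 13; m = 20
`num = num + m` → num = 33
`if num > 36: ...` → num > 36 is False, take else branch → m = 16
So num = 33

Answer: 33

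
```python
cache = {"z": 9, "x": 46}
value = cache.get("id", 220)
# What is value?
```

Trace:
`cache = {"z": 9, "x": 46}` → cache = {'z': 9, 'x': 46}
`value = cache.get("id", 220)` → value = 220
So value = 220

Answer: 220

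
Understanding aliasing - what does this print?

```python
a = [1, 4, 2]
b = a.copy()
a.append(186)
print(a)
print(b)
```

Key concept: list.copy() creates independent copy.
Step by step:
`a = [1, 4, 2]` → a = [1, 4, 2]
`b = a.copy()` → b = [1, 4, 2]
`a.append(186)` → a = [1, 4, 2, 186]
`print(a)` → prints [1, 4, 2, 186]
`print(b)` → prints [1, 4, 2]

Answer:
[1, 4, 2, 186]
[1, 4, 2]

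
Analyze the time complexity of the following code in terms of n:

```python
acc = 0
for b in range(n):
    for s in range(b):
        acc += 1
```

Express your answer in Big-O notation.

Each loop level contributes: n × n. Multiplying the contributions gives O(n^2).

Answer: O(n^2)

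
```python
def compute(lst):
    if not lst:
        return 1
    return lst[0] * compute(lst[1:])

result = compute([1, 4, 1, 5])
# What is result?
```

Product over [1, 4, 1, 5] = 1 * 4 * 1 * 5 = 20

Answer: 20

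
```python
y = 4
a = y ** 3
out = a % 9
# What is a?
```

Trace:
`y = 4` → y = 4
`a = y ** 3` → a = 64
`out = a % 9` → out = 1
So a = 64

Answer: 64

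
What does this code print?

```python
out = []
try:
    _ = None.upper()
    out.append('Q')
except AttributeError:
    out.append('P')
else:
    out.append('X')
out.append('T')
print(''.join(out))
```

Execution trace: 'P' (except AttributeError) → 'T' (after the try/except). Output: PT

Answer: PT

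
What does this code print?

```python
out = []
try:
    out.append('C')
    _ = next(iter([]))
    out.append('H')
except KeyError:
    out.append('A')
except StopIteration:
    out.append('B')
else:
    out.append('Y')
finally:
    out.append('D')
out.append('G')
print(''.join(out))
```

Execution trace: 'C' (try body) → 'B' (except StopIteration) → 'D' (finally) → 'G' (after the try/except). Output: CBDG

Answer: CBDG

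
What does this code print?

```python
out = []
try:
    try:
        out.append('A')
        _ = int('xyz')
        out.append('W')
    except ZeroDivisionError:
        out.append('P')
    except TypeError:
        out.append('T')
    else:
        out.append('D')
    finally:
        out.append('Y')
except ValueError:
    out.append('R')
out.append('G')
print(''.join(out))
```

Execution trace: 'A' (try body) → 'Y' (finally) → 'R' (outer except ValueError) → 'G' (after the try/except). Output: AYRG

Answer: AYRG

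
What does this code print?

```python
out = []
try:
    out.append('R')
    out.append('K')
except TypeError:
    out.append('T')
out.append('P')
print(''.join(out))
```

Execution trace: 'R' (try body) → 'K' (try body, no exception) → 'P' (after the try/except). Output: RKP

Answer: RKP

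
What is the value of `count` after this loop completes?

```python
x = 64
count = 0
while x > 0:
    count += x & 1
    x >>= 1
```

Count set bits in 64 (binary: 0b1000000)
`count` takes the values: 0 → 1

Answer: 1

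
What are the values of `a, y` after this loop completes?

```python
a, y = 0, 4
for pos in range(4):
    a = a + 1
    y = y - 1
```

a goes 0→4, y goes 4→0
`a, y` takes the values: (0, 4) → (1, 4) → (1, 3) → (2, 3) → (2, 2) → (3, 2) → (3, 1) → (4, 1) → (4, 0)

Answer: 4, 0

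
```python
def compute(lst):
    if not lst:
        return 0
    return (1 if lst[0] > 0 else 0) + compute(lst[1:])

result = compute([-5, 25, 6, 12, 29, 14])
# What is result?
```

Count of positive elements in [-5, 25, 6, 12, 29, 14] = 5

Answer: 5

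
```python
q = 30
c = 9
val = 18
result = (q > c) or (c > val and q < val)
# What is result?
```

Trace:
`q = 30` → q = 30
`c = 9` → c = 9
`val = 18` → val = 18
`result = (q > c) or (c > val and q < val)` → result = True
So result = True

Answer: True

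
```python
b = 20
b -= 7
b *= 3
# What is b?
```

Trace:
`b = 20` → b = 20
`b -= 7` → b = 13
`b *= 3` → b = 39
So b = 39

Answer: 39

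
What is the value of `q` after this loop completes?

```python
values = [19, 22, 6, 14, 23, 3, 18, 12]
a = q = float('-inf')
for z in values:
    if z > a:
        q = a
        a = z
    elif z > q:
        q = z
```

Second largest (with repeats) in [19, 22, 6, 14, 23, 3, 18, 12]
`q` takes the values: -inf → 19 → 22

Answer: 22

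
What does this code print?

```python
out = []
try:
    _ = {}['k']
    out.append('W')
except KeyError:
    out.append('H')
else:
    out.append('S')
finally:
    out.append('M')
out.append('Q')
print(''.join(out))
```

Execution trace: 'H' (except KeyError) → 'M' (finally) → 'Q' (after the try/except). Output: HMQ

Answer: HMQ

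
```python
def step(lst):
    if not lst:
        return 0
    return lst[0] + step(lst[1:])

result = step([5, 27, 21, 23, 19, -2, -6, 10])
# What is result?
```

5 + 27 + 21 + 23 + 19 + (-2) + (-6) + 10 + 0 = 97

Answer: 97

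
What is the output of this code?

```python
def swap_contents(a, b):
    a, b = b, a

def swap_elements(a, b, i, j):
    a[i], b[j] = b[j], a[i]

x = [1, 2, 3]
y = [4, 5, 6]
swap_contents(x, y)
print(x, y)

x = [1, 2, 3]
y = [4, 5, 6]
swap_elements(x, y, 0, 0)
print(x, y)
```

Key concept: parameter rebinding vs mutation.
Step by step:
`x = [1, 2, 3]` → x = [1, 2, 3]
`y = [4, 5, 6]` → y = [4, 5, 6]
`swap_contents(x, y)` → no visible change to tracked variables
`print(x, y)` → prints [1, 2, 3] [4, 5, 6]
`x = [1, 2, 3]` → x = [1, 2, 3]
`y = [4, 5, 6]` → y = [4, 5, 6]
`swap_elements(x, y, 0, 0)` → x = [4, 2, 3]; y = [1, 5, 6]
`print(x, y)` → prints [4, 2, 3] [1, 5, 6]

Answer:
[1, 2, 3] [4, 5, 6]
[4, 2, 3] [1, 5, 6]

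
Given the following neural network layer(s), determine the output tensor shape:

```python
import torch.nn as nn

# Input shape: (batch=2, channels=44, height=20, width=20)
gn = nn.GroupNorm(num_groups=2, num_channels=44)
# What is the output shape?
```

Input: (2, 44, 20, 20) -> Output: (2, 44, 20, 20)

Answer: (2, 44, 20, 20)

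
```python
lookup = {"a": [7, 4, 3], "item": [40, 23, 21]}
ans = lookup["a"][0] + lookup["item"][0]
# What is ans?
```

Trace:
`lookup = {"a": [7, 4, 3], "item": [40, 23, 21]}` → lookup = {'a': [7, 4, 3], 'item': [40, 23, 21]}
`ans = lookup["a"][0] + lookup["item"][0]` → ans = 47
So ans = 47

Answer: 47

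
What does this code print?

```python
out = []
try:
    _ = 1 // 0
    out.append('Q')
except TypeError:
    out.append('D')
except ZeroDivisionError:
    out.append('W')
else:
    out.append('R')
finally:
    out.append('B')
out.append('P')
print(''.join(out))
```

Execution trace: 'W' (except ZeroDivisionError) → 'B' (finally) → 'P' (after the try/except). Output: WBP

Answer: WBP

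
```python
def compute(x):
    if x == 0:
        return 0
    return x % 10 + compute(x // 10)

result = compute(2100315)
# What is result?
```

Sum of digits of 2100315: 5 + 1 + 3 + 0 + 0 + 1 + 2 = 12

Answer: 12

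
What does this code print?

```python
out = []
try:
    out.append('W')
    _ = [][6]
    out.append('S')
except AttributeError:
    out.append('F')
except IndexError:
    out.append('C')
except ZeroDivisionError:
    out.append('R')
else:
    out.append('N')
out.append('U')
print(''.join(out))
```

Execution trace: 'W' (try body) → 'C' (except IndexError) → 'U' (after the try/except). Output: WCU

Answer: WCU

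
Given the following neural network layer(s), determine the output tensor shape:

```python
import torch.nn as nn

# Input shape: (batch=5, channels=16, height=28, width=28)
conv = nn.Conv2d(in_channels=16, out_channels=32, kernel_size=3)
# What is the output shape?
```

Input: (5, 16, 28, 28) -> Output: (5, 32, 26, 26)

Answer: (5, 32, 26, 26)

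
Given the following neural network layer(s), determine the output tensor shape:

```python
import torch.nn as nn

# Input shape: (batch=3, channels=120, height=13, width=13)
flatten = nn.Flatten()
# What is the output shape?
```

Input: (3, 120, 13, 13) -> Output: (3, 20280)

Answer: (3, 20280)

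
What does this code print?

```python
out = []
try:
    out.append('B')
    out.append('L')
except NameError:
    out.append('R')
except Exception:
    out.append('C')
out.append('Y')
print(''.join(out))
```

Execution trace: 'B' (try body) → 'L' (try body, no exception) → 'Y' (after the try/except). Output: BLY

Answer: BLY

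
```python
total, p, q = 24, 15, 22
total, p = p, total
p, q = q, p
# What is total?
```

Trace:
`total, p, q = 24, 15, 22` → total = 24; p = 15; q = 22
`total, p = p, total` → total = 15; p = 24
`p, q = q, p` → p = 22; q = 24
So total = 15

Answer: 15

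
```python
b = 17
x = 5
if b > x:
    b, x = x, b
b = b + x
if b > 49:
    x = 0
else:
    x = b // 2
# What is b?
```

Trace:
`b = 17` → b = 17
`x = 5` → x = 5
`if b > x: ...` → b > x is True → b = 5; x = 17
`b = b + x` → b = 22
`if b > 49: ...` → b > 49 is False, take else branch → x = 11
So b = 22

Answer: 22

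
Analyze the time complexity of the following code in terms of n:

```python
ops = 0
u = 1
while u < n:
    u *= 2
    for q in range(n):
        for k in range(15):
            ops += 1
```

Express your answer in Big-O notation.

Each loop level contributes: log n × n × 1. Multiplying the contributions gives O(n log n).

Answer: O(n log n)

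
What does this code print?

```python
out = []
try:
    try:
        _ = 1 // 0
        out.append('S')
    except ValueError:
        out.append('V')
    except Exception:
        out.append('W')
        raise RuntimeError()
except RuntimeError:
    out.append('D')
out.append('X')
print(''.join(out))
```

Execution trace: 'W' (inner except Exception) → 'D' (outer except RuntimeError) → 'X' (after the try/except). Output: WDX

Answer: WDX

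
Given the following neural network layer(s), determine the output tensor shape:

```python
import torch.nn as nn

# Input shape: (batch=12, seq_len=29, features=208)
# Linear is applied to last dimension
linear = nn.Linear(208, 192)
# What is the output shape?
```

Input: (12, 29, 208) -> Output: (12, 29, 192)

Answer: (12, 29, 192)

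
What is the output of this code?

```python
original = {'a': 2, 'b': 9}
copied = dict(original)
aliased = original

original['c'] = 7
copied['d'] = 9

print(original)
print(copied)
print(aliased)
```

Key concept: dict() creates copy, assignment creates alias.
Step by step:
`original = {'a': 2, 'b': 9}` → original = {'a': 2, 'b': 9}
`copied = dict(original)` → copied = {'a': 2, 'b': 9}
`aliased = original` → aliased = {'a': 2, 'b': 9} (same object as original)
`original['c'] = 7` → original = {'a': 2, 'b': 9, 'c': 7} (same object as aliased); aliased = {'a': 2, 'b': 9, 'c': 7} (same object as original)
`copied['d'] = 9` → copied = {'a': 2, 'b': 9, 'd': 9}
`print(original)` → prints {'a': 2, 'b': 9, 'c': 7}
`print(copied)` → prints {'a': 2, 'b': 9, 'd': 9}
`print(aliased)` → prints {'a': 2, 'b': 9, 'c': 7}

Answer:
{'a': 2, 'b': 9, 'c': 7}
{'a': 2, 'b': 9, 'd': 9}
{'a': 2, 'b': 9, 'c': 7}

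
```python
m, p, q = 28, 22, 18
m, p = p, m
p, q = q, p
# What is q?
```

Trace:
`m, p, q = 28, 22, 18` → m = 28; p = 22; q = 18
`m, p = p, m` → m = 22; p = 28
`p, q = q, p` → p = 18; q = 28
So q = 28

Answer: 28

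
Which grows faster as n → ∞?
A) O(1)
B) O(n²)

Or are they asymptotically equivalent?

O(1) vs O(n²): Higher order terms dominate.

Answer: B) O(n²) grows faster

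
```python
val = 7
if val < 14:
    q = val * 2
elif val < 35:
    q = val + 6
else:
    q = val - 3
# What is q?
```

Trace:
`val = 7` → val = 7
`if val < 14: ...` → val < 14 is True → q = 14
So q = 14

Answer: 14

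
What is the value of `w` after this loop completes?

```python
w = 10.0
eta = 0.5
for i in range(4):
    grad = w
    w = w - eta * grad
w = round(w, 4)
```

Gradient descent: w = 10.0 * (1 - 0.5)^4
`w` takes the values: 10.0 → 5.0 → 2.5 → 1.25 → 0.625

Answer: 0.625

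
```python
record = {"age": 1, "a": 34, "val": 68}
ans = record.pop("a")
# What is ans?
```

Trace:
`record = {"age": 1, "a": 34, "val": 68}` → record = {'age': 1, 'a': 34, 'val': 68}
`ans = record.pop("a")` → record = {'age': 1, 'val': 68}; ans = 34
So ans = 34

Answer: 34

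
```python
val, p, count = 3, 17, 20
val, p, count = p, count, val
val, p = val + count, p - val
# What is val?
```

Trace:
`val, p, count = 3, 17, 20` → val = 3; p = 17; count = 20
`val, p, count = p, count, val` → val = 17; p = 20; count = 3
`val, p = val + count, p - val` → val = 20; p = 3
So val = 20

Answer: 20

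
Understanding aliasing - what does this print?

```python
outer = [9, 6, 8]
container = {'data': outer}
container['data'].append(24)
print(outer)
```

Key concept: dict holds reference to list.
Step by step:
`outer = [9, 6, 8]` → outer = [9, 6, 8]
`container = {'data': outer}` → container = {'data': [9, 6, 8]}
`container['data'].append(24)` → outer = [9, 6, 8, 24]; container = {'data': [9, 6, 8, 24]}
`print(outer)` → prints [9, 6, 8, 24]

Answer: [9, 6, 8, 24]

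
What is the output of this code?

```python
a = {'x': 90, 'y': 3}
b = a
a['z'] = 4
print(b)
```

Key concept: dict aliasing.
Step by step:
`a = {'x': 90, 'y': 3}` → a = {'x': 90, 'y': 3}
`b = a` → b = {'x': 90, 'y': 3} (same object as a)
`a['z'] = 4` → a = {'x': 90, 'y': 3, 'z': 4} (same object as b); b = {'x': 90, 'y': 3, 'z': 4} (same object as a)
`print(b)` → prints {'x': 90, 'y': 3, 'z': 4}

Answer: {'x': 90, 'y': 3, 'z': 4}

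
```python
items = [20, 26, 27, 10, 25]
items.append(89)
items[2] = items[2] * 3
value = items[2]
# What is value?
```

Trace:
`items = [20, 26, 27, 10, 25]` → items = [20, 26, 27, 10, 25]
`items.append(89)` → items = [20, 26, 27, 10, 25, 89]
`items[2] = items[2] * 3` → items = [20, 26, 81, 10, 25, 89]
`value = items[2]` → value = 81
So value = 81

Answer: 81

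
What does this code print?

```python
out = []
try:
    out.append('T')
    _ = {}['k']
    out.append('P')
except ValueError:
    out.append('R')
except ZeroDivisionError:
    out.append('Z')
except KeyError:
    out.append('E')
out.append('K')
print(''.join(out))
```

Execution trace: 'T' (try body) → 'E' (except KeyError) → 'K' (after the try/except). Output: TEK

Answer: TEK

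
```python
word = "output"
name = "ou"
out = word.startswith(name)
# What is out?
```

Trace:
`word = "output"` → word = 'output'
`name = "ou"` → name = 'ou'
`out = word.startswith(name)` → out = True
So out = True

Answer: True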